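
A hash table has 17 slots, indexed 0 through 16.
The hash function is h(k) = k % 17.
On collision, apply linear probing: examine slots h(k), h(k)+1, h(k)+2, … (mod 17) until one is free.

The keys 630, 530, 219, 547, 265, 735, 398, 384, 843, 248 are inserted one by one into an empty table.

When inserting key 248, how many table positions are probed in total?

630: h=1 → slot 1
530: h=3 → slot 3
219: h=15 → slot 15
547: h=3, probe 3,4 → slot 4
265: h=10 → slot 10
735: h=4, probe 4,5 → slot 5
398: h=7 → slot 7
384: h=10, probe 10,11 → slot 11
843: h=10, probe 10,11,12 → slot 12
248: h=10, probe 10,11,12,13 → slot 13
Table: [—, 630, —, 530, 547, 735, —, 398, —, —, 265, 384, 843, 248, —, 219, —]

4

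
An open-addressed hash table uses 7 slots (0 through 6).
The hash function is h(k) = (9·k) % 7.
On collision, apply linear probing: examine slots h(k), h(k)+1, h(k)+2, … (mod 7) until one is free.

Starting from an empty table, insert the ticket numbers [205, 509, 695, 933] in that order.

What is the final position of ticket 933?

205 hashes to 4; slot 4 is free -> place at 4.
509 hashes to 3; slot 3 is free -> place at 3.
695 hashes to 4; 4 taken -> place at 5.
933 hashes to 4; 4,5 taken -> place at 6.
Table: [., ., ., 509, 205, 695, 933]

6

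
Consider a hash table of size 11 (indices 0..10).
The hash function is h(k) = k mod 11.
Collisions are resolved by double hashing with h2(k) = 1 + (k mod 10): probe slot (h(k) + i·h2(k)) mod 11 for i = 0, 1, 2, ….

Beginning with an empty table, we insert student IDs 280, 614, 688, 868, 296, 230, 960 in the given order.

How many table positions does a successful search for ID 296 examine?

Insert 280: h=5, slot 5 empty -> index 5.
Insert 614: h=9, slot 9 empty -> index 9.
Insert 688: h=6, slot 6 empty -> index 6.
Insert 868: h=10, slot 10 empty -> index 10.
Insert 296: h=10, h2=7, slots 10,6 occupied -> index 2.
Insert 230: h=10, h2=1, slot 10 occupied -> index 0.
Insert 960: h=3, slot 3 empty -> index 3.
Table: [230, _, 296, 960, _, 280, 688, _, _, 614, 868]
Lookup 296: h=10, h2=7, probe 10,6,2 → found at 2.

3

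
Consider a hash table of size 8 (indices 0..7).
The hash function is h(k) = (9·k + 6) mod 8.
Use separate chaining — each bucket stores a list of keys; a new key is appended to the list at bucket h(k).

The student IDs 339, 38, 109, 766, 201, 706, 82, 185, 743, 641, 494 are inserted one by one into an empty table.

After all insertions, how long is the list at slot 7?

339 → bucket 1
38 → bucket 4
109 → bucket 3
766 → bucket 4 (collision)
201 → bucket 7
706 → bucket 0
82 → bucket 0 (collision)
185 → bucket 7 (collision)
743 → bucket 5
641 → bucket 7 (collision)
494 → bucket 4 (collision)
Final buckets:
0: 706 -> 82
1: 339
2: _
3: 109
4: 38 -> 766 -> 494
5: 743
6: _
7: 201 -> 185 -> 641

3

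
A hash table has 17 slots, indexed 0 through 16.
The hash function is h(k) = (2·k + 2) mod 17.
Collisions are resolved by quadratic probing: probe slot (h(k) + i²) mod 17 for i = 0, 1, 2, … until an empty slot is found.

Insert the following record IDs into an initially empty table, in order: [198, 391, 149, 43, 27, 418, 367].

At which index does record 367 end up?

9

198 hashes to 7; slot 7 is free => place at 7.
391 hashes to 2; slot 2 is free => place at 2.
149 hashes to 11; slot 11 is free => place at 11.
43 hashes to 3; slot 3 is free => place at 3.
27 hashes to 5; slot 5 is free => place at 5.
418 hashes to 5; 5 taken => place at 6.
367 hashes to 5; 5,6 taken => place at 9.
Table: [_, _, 391, 43, _, 27, 418, 198, _, 367, _, 149, _, _, _, _, _]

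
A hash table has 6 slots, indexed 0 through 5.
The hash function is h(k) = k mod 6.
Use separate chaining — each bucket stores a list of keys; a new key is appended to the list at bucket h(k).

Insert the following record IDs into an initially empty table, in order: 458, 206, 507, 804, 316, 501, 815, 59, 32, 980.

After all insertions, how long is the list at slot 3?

Insert 458: h=2, bucket 2 empty -> new chain.
Insert 206: h=2, bucket 2 nonempty -> append to chain.
Insert 507: h=3, bucket 3 empty -> new chain.
Insert 804: h=0, bucket 0 empty -> new chain.
Insert 316: h=4, bucket 4 empty -> new chain.
Insert 501: h=3, bucket 3 nonempty -> append to chain.
Insert 815: h=5, bucket 5 empty -> new chain.
Insert 59: h=5, bucket 5 nonempty -> append to chain.
Insert 32: h=2, bucket 2 nonempty -> append to chain.
Insert 980: h=2, bucket 2 nonempty -> append to chain.
Final buckets:
0: 804
1: .
2: 458 -> 206 -> 32 -> 980
3: 507 -> 501
4: 316
5: 815 -> 59

2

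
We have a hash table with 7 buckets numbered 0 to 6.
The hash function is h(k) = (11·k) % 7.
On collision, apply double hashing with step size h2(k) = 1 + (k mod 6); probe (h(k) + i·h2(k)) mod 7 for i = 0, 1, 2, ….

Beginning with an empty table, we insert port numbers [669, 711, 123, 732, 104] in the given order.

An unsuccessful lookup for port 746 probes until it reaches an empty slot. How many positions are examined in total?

669: h=2 -> slot 2
711: h=2, h2=4, probe 2,6 -> slot 6
123: h=2, h2=4, probe 2,6,3 -> slot 3
732: h=2, h2=1, probe 2,3,4 -> slot 4
104: h=3, h2=3, probe 3,6,2,5 -> slot 5
Table: [_, _, 669, 123, 732, 104, 711]
Lookup 746: h=2, h2=3, probe 2,5,1 → slot 1 empty, not found.

3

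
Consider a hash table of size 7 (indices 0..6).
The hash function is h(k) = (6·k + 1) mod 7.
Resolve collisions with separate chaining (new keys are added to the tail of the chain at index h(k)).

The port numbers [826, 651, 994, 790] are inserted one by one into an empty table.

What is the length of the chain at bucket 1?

Insert 826: h=1, bucket 1 empty → new chain.
Insert 651: h=1, bucket 1 nonempty → append to chain.
Insert 994: h=1, bucket 1 nonempty → append to chain.
Insert 790: h=2, bucket 2 empty → new chain.
Final buckets:
0: .
1: 826 -> 651 -> 994
2: 790
3: .
4: .
5: .
6: .

3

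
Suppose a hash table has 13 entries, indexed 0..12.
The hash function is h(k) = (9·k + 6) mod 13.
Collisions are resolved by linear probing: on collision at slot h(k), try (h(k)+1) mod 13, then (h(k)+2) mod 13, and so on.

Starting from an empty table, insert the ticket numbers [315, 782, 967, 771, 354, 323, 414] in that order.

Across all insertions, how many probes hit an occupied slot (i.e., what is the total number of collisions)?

2

315 hashes to 7; slot 7 is free → place at 7.
782 hashes to 11; slot 11 is free → place at 11.
967 hashes to 12; slot 12 is free → place at 12.
771 hashes to 3; slot 3 is free → place at 3.
354 hashes to 7; 7 taken → place at 8.
323 hashes to 1; slot 1 is free → place at 1.
414 hashes to 1; 1 taken → place at 2.
Table: [_, 323, 414, 771, _, _, _, 315, 354, _, _, 782, 967]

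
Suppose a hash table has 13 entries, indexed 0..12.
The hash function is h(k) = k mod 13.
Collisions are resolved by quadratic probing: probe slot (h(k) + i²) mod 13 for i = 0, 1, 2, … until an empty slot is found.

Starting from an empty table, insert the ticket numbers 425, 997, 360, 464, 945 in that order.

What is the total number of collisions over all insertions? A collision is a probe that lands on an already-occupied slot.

425 hashes to 9; slot 9 is free -> place at 9.
997 hashes to 9; 9 taken -> place at 10.
360 hashes to 9; 9,10 taken -> place at 0.
464 hashes to 9; 9,10,0 taken -> place at 5.
945 hashes to 9; 9,10,0,5 taken -> place at 12.
Table: [360, —, —, —, —, 464, —, —, —, 425, 997, —, 945]

10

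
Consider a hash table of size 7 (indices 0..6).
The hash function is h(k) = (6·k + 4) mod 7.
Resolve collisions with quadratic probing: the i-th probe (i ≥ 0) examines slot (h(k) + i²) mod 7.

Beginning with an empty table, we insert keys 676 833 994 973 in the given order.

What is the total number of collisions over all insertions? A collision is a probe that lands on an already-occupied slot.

676 hashes to 0; slot 0 is free => place at 0.
833 hashes to 4; slot 4 is free => place at 4.
994 hashes to 4; 4 taken => place at 5.
973 hashes to 4; 4,5 taken => place at 1.
Table: [676, 973, _, _, 833, 994, _]

3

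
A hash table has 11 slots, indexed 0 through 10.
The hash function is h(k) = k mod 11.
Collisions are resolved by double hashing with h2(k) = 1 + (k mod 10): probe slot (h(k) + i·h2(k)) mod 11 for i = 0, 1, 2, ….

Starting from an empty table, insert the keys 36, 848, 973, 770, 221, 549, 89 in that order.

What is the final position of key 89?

Insert 36: h=3, slot 3 empty → index 3.
Insert 848: h=1, slot 1 empty → index 1.
Insert 973: h=5, slot 5 empty → index 5.
Insert 770: h=0, slot 0 empty → index 0.
Insert 221: h=1, h2=2, slots 1,3,5 occupied → index 7.
Insert 549: h=10, slot 10 empty → index 10.
Insert 89: h=1, h2=10, slots 1,0,10 occupied → index 9.
Table: [770, 848, ., 36, ., 973, ., 221, ., 89, 549]

9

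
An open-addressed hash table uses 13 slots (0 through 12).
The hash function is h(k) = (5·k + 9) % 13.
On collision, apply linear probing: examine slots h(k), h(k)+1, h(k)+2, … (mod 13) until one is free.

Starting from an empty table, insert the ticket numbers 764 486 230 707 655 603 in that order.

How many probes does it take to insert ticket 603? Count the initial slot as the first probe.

4

Insert 764: h=7, slot 7 empty => index 7.
Insert 486: h=8, slot 8 empty => index 8.
Insert 230: h=2, slot 2 empty => index 2.
Insert 707: h=8, slot 8 occupied => index 9.
Insert 655: h=8, slots 8,9 occupied => index 10.
Insert 603: h=8, slots 8,9,10 occupied => index 11.
Table: [_, _, 230, _, _, _, _, 764, 486, 707, 655, 603, _]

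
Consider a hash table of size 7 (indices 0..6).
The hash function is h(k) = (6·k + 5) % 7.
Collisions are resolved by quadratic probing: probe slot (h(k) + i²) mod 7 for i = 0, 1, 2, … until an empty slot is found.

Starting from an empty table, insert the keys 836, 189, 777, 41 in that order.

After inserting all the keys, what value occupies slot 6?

777

836 hashes to 2; slot 2 is free -> place at 2.
189 hashes to 5; slot 5 is free -> place at 5.
777 hashes to 5; 5 taken -> place at 6.
41 hashes to 6; 6 taken -> place at 0.
Table: [41, _, 836, _, _, 189, 777]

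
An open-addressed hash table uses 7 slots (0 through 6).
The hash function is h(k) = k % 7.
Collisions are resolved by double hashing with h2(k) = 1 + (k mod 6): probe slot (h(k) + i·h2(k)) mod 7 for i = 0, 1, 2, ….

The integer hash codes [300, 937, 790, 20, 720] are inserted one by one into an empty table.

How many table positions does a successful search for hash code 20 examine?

300 hashes to 6; slot 6 is free => place at 6.
937 hashes to 6, h2=2; 6 taken => place at 1.
790 hashes to 6, h2=5; 6 taken => place at 4.
20 hashes to 6, h2=3; 6 taken => place at 2.
720 hashes to 6, h2=1; 6 taken => place at 0.
Table: [720, 937, 20, ., 790, ., 300]
Lookup 20: h=6, h2=3, probe 6,2 → found at 2.

2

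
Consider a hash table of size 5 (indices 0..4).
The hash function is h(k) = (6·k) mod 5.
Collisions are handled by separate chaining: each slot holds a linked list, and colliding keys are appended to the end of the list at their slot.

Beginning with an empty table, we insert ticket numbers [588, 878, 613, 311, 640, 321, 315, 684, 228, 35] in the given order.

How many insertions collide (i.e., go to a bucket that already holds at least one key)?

6

Insert 588: h=3, bucket 3 empty → new chain.
Insert 878: h=3, bucket 3 nonempty → append to chain.
Insert 613: h=3, bucket 3 nonempty → append to chain.
Insert 311: h=1, bucket 1 empty → new chain.
Insert 640: h=0, bucket 0 empty → new chain.
Insert 321: h=1, bucket 1 nonempty → append to chain.
Insert 315: h=0, bucket 0 nonempty → append to chain.
Insert 684: h=4, bucket 4 empty → new chain.
Insert 228: h=3, bucket 3 nonempty → append to chain.
Insert 35: h=0, bucket 0 nonempty → append to chain.
Final buckets:
0: 640 -> 315 -> 35
1: 311 -> 321
2: _
3: 588 -> 878 -> 613 -> 228
4: 684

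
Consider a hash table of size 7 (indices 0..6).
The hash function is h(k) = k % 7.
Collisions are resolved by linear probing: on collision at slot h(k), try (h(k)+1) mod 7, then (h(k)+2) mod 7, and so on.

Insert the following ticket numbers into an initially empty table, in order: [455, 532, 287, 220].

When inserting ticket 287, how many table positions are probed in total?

455 hashes to 0; slot 0 is free => place at 0.
532 hashes to 0; 0 taken => place at 1.
287 hashes to 0; 0,1 taken => place at 2.
220 hashes to 3; slot 3 is free => place at 3.
Table: [455, 532, 287, 220, ., ., .]

3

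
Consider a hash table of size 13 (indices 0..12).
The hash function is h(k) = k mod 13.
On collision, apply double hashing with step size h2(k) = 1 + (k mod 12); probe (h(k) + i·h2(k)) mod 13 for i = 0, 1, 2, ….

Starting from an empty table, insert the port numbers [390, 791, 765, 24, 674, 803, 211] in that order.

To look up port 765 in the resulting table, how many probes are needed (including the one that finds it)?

Insert 390: h=0, slot 0 empty => index 0.
Insert 791: h=11, slot 11 empty => index 11.
Insert 765: h=11, h2=10, slot 11 occupied => index 8.
Insert 24: h=11, h2=1, slot 11 occupied => index 12.
Insert 674: h=11, h2=3, slot 11 occupied => index 1.
Insert 803: h=10, slot 10 empty => index 10.
Insert 211: h=3, slot 3 empty => index 3.
Table: [390, 674, ∅, 211, ∅, ∅, ∅, ∅, 765, ∅, 803, 791, 24]
Lookup 765: h=11, h2=10, probe 11,8 → found at 8.

2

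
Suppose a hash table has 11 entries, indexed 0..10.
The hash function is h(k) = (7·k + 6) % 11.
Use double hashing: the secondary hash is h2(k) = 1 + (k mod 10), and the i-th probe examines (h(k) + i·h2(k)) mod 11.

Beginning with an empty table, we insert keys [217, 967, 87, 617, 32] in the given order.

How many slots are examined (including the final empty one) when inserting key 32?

3

217 hashes to 7; slot 7 is free -> place at 7.
967 hashes to 10; slot 10 is free -> place at 10.
87 hashes to 10, h2=8; 10,7 taken -> place at 4.
617 hashes to 2; slot 2 is free -> place at 2.
32 hashes to 10, h2=3; 10,2 taken -> place at 5.
Table: [∅, ∅, 617, ∅, 87, 32, ∅, 217, ∅, ∅, 967]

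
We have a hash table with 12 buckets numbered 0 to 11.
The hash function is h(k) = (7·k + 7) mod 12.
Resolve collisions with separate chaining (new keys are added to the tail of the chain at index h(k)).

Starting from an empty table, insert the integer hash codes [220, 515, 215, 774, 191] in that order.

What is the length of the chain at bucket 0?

3

Insert 220: h=11, bucket 11 empty -> new chain.
Insert 515: h=0, bucket 0 empty -> new chain.
Insert 215: h=0, bucket 0 nonempty -> append to chain.
Insert 774: h=1, bucket 1 empty -> new chain.
Insert 191: h=0, bucket 0 nonempty -> append to chain.
Final buckets:
0: 515 -> 215 -> 191
1: 774
2: ∅
3: ∅
4: ∅
5: ∅
6: ∅
7: ∅
8: ∅
9: ∅
10: ∅
11: 220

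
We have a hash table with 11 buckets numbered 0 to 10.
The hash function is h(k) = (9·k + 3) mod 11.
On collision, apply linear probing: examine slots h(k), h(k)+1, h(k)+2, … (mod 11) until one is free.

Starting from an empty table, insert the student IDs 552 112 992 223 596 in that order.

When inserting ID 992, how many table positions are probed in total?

3

552: h=10 → slot 10
112: h=10, probe 10,0 → slot 0
992: h=10, probe 10,0,1 → slot 1
223: h=8 → slot 8
596: h=10, probe 10,0,1,2 → slot 2
Table: [112, 992, 596, _, _, _, _, _, 223, _, 552]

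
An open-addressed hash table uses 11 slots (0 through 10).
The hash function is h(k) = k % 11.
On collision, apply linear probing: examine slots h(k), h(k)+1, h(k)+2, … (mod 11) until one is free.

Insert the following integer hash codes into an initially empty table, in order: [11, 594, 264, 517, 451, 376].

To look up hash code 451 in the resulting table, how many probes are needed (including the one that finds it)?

11 hashes to 0; slot 0 is free => place at 0.
594 hashes to 0; 0 taken => place at 1.
264 hashes to 0; 0,1 taken => place at 2.
517 hashes to 0; 0,1,2 taken => place at 3.
451 hashes to 0; 0,1,2,3 taken => place at 4.
376 hashes to 2; 2,3,4 taken => place at 5.
Table: [11, 594, 264, 517, 451, 376, ., ., ., ., .]
Lookup 451: h=0, probe 0,1,2,3,4 → found at 4.

5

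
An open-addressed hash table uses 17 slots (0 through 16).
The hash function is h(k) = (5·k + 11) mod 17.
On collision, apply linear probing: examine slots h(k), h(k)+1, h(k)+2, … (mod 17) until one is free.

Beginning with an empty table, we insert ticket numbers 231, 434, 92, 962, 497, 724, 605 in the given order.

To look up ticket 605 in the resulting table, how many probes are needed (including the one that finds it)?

231 hashes to 10; slot 10 is free => place at 10.
434 hashes to 5; slot 5 is free => place at 5.
92 hashes to 12; slot 12 is free => place at 12.
962 hashes to 10; 10 taken => place at 11.
497 hashes to 14; slot 14 is free => place at 14.
724 hashes to 10; 10,11,12 taken => place at 13.
605 hashes to 10; 10,11,12,13,14 taken => place at 15.
Table: [∅, ∅, ∅, ∅, ∅, 434, ∅, ∅, ∅, ∅, 231, 962, 92, 724, 497, 605, ∅]
Lookup 605: h=10, probe 10,11,12,13,14,15 → found at 15.

6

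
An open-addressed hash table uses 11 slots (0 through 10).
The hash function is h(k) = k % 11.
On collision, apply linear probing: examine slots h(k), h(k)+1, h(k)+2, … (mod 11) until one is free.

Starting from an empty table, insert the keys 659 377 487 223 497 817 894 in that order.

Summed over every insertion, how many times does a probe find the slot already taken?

659 hashes to 10; slot 10 is free -> place at 10.
377 hashes to 3; slot 3 is free -> place at 3.
487 hashes to 3; 3 taken -> place at 4.
223 hashes to 3; 3,4 taken -> place at 5.
497 hashes to 2; slot 2 is free -> place at 2.
817 hashes to 3; 3,4,5 taken -> place at 6.
894 hashes to 3; 3,4,5,6 taken -> place at 7.
Table: [∅, ∅, 497, 377, 487, 223, 817, 894, ∅, ∅, 659]

10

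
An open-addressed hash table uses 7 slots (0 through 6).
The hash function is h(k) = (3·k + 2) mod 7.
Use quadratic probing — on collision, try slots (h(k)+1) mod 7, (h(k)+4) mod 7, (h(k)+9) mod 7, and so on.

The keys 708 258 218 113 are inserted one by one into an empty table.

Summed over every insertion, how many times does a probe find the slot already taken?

5

Insert 708: h=5, slot 5 empty -> index 5.
Insert 258: h=6, slot 6 empty -> index 6.
Insert 218: h=5, slots 5,6 occupied -> index 2.
Insert 113: h=5, slots 5,6,2 occupied -> index 0.
Table: [113, _, 218, _, _, 708, 258]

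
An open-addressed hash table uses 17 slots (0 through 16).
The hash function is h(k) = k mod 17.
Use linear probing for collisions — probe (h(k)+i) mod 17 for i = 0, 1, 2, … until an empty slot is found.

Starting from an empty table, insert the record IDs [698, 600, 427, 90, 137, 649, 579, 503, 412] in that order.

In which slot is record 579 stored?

Insert 698: h=1, slot 1 empty -> index 1.
Insert 600: h=5, slot 5 empty -> index 5.
Insert 427: h=2, slot 2 empty -> index 2.
Insert 90: h=5, slot 5 occupied -> index 6.
Insert 137: h=1, slots 1,2 occupied -> index 3.
Insert 649: h=3, slot 3 occupied -> index 4.
Insert 579: h=1, slots 1,2,3,4,5,6 occupied -> index 7.
Insert 503: h=10, slot 10 empty -> index 10.
Insert 412: h=4, slots 4,5,6,7 occupied -> index 8.
Table: [∅, 698, 427, 137, 649, 600, 90, 579, 412, ∅, 503, ∅, ∅, ∅, ∅, ∅, ∅]

7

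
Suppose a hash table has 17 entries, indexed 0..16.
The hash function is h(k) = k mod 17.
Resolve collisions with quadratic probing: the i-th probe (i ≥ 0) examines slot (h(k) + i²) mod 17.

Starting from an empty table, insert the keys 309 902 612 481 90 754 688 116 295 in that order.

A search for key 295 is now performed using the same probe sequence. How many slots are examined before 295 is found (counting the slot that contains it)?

309 hashes to 3; slot 3 is free → place at 3.
902 hashes to 1; slot 1 is free → place at 1.
612 hashes to 0; slot 0 is free → place at 0.
481 hashes to 5; slot 5 is free → place at 5.
90 hashes to 5; 5 taken → place at 6.
754 hashes to 6; 6 taken → place at 7.
688 hashes to 8; slot 8 is free → place at 8.
116 hashes to 14; slot 14 is free → place at 14.
295 hashes to 6; 6,7 taken → place at 10.
Table: [612, 902, -, 309, -, 481, 90, 754, 688, -, 295, -, -, -, 116, -, -]
Lookup 295: h=6, probe 6,7,10 → found at 10.

3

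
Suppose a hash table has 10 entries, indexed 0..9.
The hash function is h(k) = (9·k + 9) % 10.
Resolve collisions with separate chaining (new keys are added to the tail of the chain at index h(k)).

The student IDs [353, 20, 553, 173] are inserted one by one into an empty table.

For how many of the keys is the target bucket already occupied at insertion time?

Insert 353: h=6, bucket 6 empty → new chain.
Insert 20: h=9, bucket 9 empty → new chain.
Insert 553: h=6, bucket 6 nonempty → append to chain.
Insert 173: h=6, bucket 6 nonempty → append to chain.
Final buckets:
0: ∅
1: ∅
2: ∅
3: ∅
4: ∅
5: ∅
6: 353 -> 553 -> 173
7: ∅
8: ∅
9: 20

2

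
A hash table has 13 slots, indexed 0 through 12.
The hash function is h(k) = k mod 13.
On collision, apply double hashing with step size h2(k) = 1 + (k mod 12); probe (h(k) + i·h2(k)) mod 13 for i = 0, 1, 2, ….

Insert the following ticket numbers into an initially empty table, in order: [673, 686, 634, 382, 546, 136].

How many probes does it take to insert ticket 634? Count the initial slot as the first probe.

2

Insert 673: h=10, slot 10 empty → index 10.
Insert 686: h=10, h2=3, slot 10 occupied → index 0.
Insert 634: h=10, h2=11, slot 10 occupied → index 8.
Insert 382: h=5, slot 5 empty → index 5.
Insert 546: h=0, h2=7, slot 0 occupied → index 7.
Insert 136: h=6, slot 6 empty → index 6.
Table: [686, -, -, -, -, 382, 136, 546, 634, -, 673, -, -]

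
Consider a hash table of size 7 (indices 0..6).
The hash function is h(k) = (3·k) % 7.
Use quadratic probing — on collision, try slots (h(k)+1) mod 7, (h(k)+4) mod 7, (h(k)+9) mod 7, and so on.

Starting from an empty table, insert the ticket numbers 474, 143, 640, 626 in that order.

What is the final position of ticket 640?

474 hashes to 1; slot 1 is free -> place at 1.
143 hashes to 2; slot 2 is free -> place at 2.
640 hashes to 2; 2 taken -> place at 3.
626 hashes to 2; 2,3 taken -> place at 6.
Table: [—, 474, 143, 640, —, —, 626]

3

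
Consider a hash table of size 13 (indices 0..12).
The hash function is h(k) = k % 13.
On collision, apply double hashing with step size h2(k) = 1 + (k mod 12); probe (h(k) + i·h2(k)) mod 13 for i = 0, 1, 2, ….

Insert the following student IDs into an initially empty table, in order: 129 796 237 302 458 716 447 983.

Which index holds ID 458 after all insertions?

9

129: h=12 -> slot 12
796: h=3 -> slot 3
237: h=3, h2=10, probe 3,0 -> slot 0
302: h=3, h2=3, probe 3,6 -> slot 6
458: h=3, h2=3, probe 3,6,9 -> slot 9
716: h=1 -> slot 1
447: h=5 -> slot 5
983: h=8 -> slot 8
Table: [237, 716, —, 796, —, 447, 302, —, 983, 458, —, —, 129]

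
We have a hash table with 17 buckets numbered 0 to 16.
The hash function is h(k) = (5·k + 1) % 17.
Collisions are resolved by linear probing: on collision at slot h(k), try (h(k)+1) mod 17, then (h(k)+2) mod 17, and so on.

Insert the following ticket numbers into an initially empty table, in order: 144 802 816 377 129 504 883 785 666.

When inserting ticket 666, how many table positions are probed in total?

6

144 hashes to 7; slot 7 is free -> place at 7.
802 hashes to 16; slot 16 is free -> place at 16.
816 hashes to 1; slot 1 is free -> place at 1.
377 hashes to 16; 16 taken -> place at 0.
129 hashes to 0; 0,1 taken -> place at 2.
504 hashes to 5; slot 5 is free -> place at 5.
883 hashes to 13; slot 13 is free -> place at 13.
785 hashes to 16; 16,0,1,2 taken -> place at 3.
666 hashes to 16; 16,0,1,2,3 taken -> place at 4.
Table: [377, 816, 129, 785, 666, 504, —, 144, —, —, —, —, —, 883, —, —, 802]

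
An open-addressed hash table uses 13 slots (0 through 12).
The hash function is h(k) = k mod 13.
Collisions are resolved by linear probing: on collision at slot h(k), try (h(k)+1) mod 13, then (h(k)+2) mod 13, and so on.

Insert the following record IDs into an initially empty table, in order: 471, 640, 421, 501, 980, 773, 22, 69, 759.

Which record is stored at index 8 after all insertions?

471 hashes to 3; slot 3 is free → place at 3.
640 hashes to 3; 3 taken → place at 4.
421 hashes to 5; slot 5 is free → place at 5.
501 hashes to 7; slot 7 is free → place at 7.
980 hashes to 5; 5 taken → place at 6.
773 hashes to 6; 6,7 taken → place at 8.
22 hashes to 9; slot 9 is free → place at 9.
69 hashes to 4; 4,5,6,7,8,9 taken → place at 10.
759 hashes to 5; 5,6,7,8,9,10 taken → place at 11.
Table: [., ., ., 471, 640, 421, 980, 501, 773, 22, 69, 759, .]

773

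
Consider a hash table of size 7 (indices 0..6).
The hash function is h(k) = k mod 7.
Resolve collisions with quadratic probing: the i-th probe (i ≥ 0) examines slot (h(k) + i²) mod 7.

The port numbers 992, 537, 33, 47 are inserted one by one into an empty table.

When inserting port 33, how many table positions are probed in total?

992 hashes to 5; slot 5 is free → place at 5.
537 hashes to 5; 5 taken → place at 6.
33 hashes to 5; 5,6 taken → place at 2.
47 hashes to 5; 5,6,2 taken → place at 0.
Table: [47, -, 33, -, -, 992, 537]

3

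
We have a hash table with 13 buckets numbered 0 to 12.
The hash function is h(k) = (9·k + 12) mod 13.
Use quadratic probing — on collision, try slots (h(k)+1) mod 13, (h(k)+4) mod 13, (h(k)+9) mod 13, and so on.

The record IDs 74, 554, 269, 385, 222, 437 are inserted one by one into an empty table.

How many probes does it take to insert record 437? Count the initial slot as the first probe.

3

74 hashes to 2; slot 2 is free → place at 2.
554 hashes to 6; slot 6 is free → place at 6.
269 hashes to 2; 2 taken → place at 3.
385 hashes to 6; 6 taken → place at 7.
222 hashes to 8; slot 8 is free → place at 8.
437 hashes to 6; 6,7 taken → place at 10.
Table: [∅, ∅, 74, 269, ∅, ∅, 554, 385, 222, ∅, 437, ∅, ∅]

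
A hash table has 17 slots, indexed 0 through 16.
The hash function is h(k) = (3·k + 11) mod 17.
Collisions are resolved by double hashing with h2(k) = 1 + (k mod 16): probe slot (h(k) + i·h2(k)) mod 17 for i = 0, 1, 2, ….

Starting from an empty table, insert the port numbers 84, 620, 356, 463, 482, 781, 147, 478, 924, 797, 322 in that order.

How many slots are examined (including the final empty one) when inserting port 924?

Insert 84: h=8, slot 8 empty → index 8.
Insert 620: h=1, slot 1 empty → index 1.
Insert 356: h=8, h2=5, slot 8 occupied → index 13.
Insert 463: h=6, slot 6 empty → index 6.
Insert 482: h=12, slot 12 empty → index 12.
Insert 781: h=8, h2=14, slot 8 occupied → index 5.
Insert 147: h=10, slot 10 empty → index 10.
Insert 478: h=0, slot 0 empty → index 0.
Insert 924: h=12, h2=13, slots 12,8 occupied → index 4.
Insert 797: h=5, h2=14, slot 5 occupied → index 2.
Insert 322: h=8, h2=3, slot 8 occupied → index 11.
Table: [478, 620, 797, ., 924, 781, 463, ., 84, ., 147, 322, 482, 356, ., ., .]

3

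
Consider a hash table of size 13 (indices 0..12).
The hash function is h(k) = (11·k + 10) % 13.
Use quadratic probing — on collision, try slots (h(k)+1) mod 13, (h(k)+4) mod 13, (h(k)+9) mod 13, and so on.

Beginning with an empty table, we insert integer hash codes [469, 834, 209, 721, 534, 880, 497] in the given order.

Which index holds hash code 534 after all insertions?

12

Insert 469: h=8, slot 8 empty -> index 8.
Insert 834: h=6, slot 6 empty -> index 6.
Insert 209: h=8, slot 8 occupied -> index 9.
Insert 721: h=11, slot 11 empty -> index 11.
Insert 534: h=8, slots 8,9 occupied -> index 12.
Insert 880: h=5, slot 5 empty -> index 5.
Insert 497: h=4, slot 4 empty -> index 4.
Table: [—, —, —, —, 497, 880, 834, —, 469, 209, —, 721, 534]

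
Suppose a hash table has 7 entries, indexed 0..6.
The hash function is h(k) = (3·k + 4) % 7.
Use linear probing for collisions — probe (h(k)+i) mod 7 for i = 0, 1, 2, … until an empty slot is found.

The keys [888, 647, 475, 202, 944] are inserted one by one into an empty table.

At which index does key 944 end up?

Insert 888: h=1, slot 1 empty → index 1.
Insert 647: h=6, slot 6 empty → index 6.
Insert 475: h=1, slot 1 occupied → index 2.
Insert 202: h=1, slots 1,2 occupied → index 3.
Insert 944: h=1, slots 1,2,3 occupied → index 4.
Table: [., 888, 475, 202, 944, ., 647]

4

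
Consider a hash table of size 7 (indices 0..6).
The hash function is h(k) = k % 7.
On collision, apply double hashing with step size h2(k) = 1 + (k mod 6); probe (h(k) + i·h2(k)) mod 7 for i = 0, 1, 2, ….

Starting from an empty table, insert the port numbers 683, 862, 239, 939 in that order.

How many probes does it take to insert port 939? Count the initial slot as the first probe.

683 hashes to 4; slot 4 is free -> place at 4.
862 hashes to 1; slot 1 is free -> place at 1.
239 hashes to 1, h2=6; 1 taken -> place at 0.
939 hashes to 1, h2=4; 1 taken -> place at 5.
Table: [239, 862, —, —, 683, 939, —]

2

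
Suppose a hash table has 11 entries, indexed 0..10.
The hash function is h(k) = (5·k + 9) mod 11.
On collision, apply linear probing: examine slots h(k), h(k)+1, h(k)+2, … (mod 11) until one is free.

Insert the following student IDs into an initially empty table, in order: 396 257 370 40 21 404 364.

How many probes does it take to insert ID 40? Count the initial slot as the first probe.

396 hashes to 9; slot 9 is free -> place at 9.
257 hashes to 7; slot 7 is free -> place at 7.
370 hashes to 0; slot 0 is free -> place at 0.
40 hashes to 0; 0 taken -> place at 1.
21 hashes to 4; slot 4 is free -> place at 4.
404 hashes to 5; slot 5 is free -> place at 5.
364 hashes to 3; slot 3 is free -> place at 3.
Table: [370, 40, —, 364, 21, 404, —, 257, —, 396, —]

2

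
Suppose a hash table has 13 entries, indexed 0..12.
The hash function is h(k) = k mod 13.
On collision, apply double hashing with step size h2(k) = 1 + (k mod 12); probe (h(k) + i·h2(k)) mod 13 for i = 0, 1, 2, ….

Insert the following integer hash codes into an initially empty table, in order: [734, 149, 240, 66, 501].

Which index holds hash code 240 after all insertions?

734 hashes to 6; slot 6 is free => place at 6.
149 hashes to 6, h2=6; 6 taken => place at 12.
240 hashes to 6, h2=1; 6 taken => place at 7.
66 hashes to 1; slot 1 is free => place at 1.
501 hashes to 7, h2=10; 7 taken => place at 4.
Table: [_, 66, _, _, 501, _, 734, 240, _, _, _, _, 149]

7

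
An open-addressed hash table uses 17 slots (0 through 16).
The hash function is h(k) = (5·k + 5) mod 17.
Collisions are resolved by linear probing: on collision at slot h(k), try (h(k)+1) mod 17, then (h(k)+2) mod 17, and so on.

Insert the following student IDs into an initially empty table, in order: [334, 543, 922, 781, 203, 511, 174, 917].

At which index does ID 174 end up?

334 hashes to 9; slot 9 is free -> place at 9.
543 hashes to 0; slot 0 is free -> place at 0.
922 hashes to 8; slot 8 is free -> place at 8.
781 hashes to 0; 0 taken -> place at 1.
203 hashes to 0; 0,1 taken -> place at 2.
511 hashes to 10; slot 10 is free -> place at 10.
174 hashes to 8; 8,9,10 taken -> place at 11.
917 hashes to 0; 0,1,2 taken -> place at 3.
Table: [543, 781, 203, 917, ., ., ., ., 922, 334, 511, 174, ., ., ., ., .]

11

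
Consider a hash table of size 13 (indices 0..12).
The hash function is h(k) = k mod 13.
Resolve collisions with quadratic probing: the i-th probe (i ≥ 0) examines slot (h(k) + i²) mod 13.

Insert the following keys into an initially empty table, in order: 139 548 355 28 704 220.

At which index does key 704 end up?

6

Insert 139: h=9, slot 9 empty → index 9.
Insert 548: h=2, slot 2 empty → index 2.
Insert 355: h=4, slot 4 empty → index 4.
Insert 28: h=2, slot 2 occupied → index 3.
Insert 704: h=2, slots 2,3 occupied → index 6.
Insert 220: h=12, slot 12 empty → index 12.
Table: [—, —, 548, 28, 355, —, 704, —, —, 139, —, —, 220]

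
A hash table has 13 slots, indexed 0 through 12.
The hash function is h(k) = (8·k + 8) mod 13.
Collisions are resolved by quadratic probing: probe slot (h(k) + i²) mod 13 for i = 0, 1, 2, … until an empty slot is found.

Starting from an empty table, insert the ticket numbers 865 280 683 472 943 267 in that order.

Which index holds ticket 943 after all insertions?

8

Insert 865: h=12, slot 12 empty -> index 12.
Insert 280: h=12, slot 12 occupied -> index 0.
Insert 683: h=12, slots 12,0 occupied -> index 3.
Insert 472: h=1, slot 1 empty -> index 1.
Insert 943: h=12, slots 12,0,3 occupied -> index 8.
Insert 267: h=12, slots 12,0,3,8 occupied -> index 2.
Table: [280, 472, 267, 683, —, —, —, —, 943, —, —, —, 865]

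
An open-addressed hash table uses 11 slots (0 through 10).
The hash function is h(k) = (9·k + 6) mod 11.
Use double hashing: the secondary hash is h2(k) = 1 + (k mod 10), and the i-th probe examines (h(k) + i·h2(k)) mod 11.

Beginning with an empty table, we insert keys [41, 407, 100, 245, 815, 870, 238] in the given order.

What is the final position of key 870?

5

41 hashes to 1; slot 1 is free => place at 1.
407 hashes to 6; slot 6 is free => place at 6.
100 hashes to 4; slot 4 is free => place at 4.
245 hashes to 0; slot 0 is free => place at 0.
815 hashes to 4, h2=6; 4 taken => place at 10.
870 hashes to 4, h2=1; 4 taken => place at 5.
238 hashes to 3; slot 3 is free => place at 3.
Table: [245, 41, -, 238, 100, 870, 407, -, -, -, 815]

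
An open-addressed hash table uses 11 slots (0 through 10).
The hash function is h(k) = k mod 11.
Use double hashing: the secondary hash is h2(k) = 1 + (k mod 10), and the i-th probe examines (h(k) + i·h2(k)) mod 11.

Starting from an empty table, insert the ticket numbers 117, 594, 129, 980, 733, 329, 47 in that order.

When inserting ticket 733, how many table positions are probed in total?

3

117: h=7 => slot 7
594: h=0 => slot 0
129: h=8 => slot 8
980: h=1 => slot 1
733: h=7, h2=4, probe 7,0,4 => slot 4
329: h=10 => slot 10
47: h=3 => slot 3
Table: [594, 980, —, 47, 733, —, —, 117, 129, —, 329]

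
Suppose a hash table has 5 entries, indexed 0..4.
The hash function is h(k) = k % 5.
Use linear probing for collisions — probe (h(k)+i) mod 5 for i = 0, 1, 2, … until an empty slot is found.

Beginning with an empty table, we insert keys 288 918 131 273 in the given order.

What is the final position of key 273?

288 hashes to 3; slot 3 is free → place at 3.
918 hashes to 3; 3 taken → place at 4.
131 hashes to 1; slot 1 is free → place at 1.
273 hashes to 3; 3,4 taken → place at 0.
Table: [273, 131, —, 288, 918]

0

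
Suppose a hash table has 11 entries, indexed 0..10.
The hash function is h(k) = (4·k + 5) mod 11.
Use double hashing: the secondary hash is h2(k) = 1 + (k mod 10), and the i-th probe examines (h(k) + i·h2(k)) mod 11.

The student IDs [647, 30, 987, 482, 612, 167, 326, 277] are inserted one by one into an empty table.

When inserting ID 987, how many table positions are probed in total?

2

647: h=8 => slot 8
30: h=4 => slot 4
987: h=4, h2=8, probe 4,1 => slot 1
482: h=8, h2=3, probe 8,0 => slot 0
612: h=0, h2=3, probe 0,3 => slot 3
167: h=2 => slot 2
326: h=0, h2=7, probe 0,7 => slot 7
277: h=2, h2=8, probe 2,10 => slot 10
Table: [482, 987, 167, 612, 30, ., ., 326, 647, ., 277]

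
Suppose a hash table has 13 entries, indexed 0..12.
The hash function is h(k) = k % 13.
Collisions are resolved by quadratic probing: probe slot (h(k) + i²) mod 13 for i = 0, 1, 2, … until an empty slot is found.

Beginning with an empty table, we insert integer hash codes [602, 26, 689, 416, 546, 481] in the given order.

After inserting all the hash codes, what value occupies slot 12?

481

602 hashes to 4; slot 4 is free => place at 4.
26 hashes to 0; slot 0 is free => place at 0.
689 hashes to 0; 0 taken => place at 1.
416 hashes to 0; 0,1,4 taken => place at 9.
546 hashes to 0; 0,1,4,9 taken => place at 3.
481 hashes to 0; 0,1,4,9,3 taken => place at 12.
Table: [26, 689, _, 546, 602, _, _, _, _, 416, _, _, 481]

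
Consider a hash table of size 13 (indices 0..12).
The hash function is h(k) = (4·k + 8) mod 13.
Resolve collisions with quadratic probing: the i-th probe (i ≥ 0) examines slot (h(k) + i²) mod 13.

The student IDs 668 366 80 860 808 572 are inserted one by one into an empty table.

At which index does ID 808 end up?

668: h=2 → slot 2
366: h=3 → slot 3
80: h=3, probe 3,4 → slot 4
860: h=3, probe 3,4,7 → slot 7
808: h=3, probe 3,4,7,12 → slot 12
572: h=8 → slot 8
Table: [∅, ∅, 668, 366, 80, ∅, ∅, 860, 572, ∅, ∅, ∅, 808]

12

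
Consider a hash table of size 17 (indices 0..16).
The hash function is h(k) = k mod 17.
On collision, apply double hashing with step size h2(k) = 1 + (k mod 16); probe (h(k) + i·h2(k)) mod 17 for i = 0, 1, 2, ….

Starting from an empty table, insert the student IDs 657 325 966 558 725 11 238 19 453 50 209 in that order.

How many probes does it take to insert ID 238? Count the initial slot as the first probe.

2

657: h=11 → slot 11
325: h=2 → slot 2
966: h=14 → slot 14
558: h=14, h2=15, probe 14,12 → slot 12
725: h=11, h2=6, probe 11,0 → slot 0
11: h=11, h2=12, probe 11,6 → slot 6
238: h=0, h2=15, probe 0,15 → slot 15
19: h=2, h2=4, probe 2,6,10 → slot 10
453: h=11, h2=6, probe 11,0,6,12,1 → slot 1
50: h=16 → slot 16
209: h=5 → slot 5
Table: [725, 453, 325, ∅, ∅, 209, 11, ∅, ∅, ∅, 19, 657, 558, ∅, 966, 238, 50]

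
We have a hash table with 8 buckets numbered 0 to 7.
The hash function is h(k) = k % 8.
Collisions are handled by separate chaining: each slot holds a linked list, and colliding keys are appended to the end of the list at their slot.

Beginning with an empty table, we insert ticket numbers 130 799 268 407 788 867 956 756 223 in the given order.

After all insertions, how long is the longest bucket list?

Insert 130: h=2, bucket 2 empty → new chain.
Insert 799: h=7, bucket 7 empty → new chain.
Insert 268: h=4, bucket 4 empty → new chain.
Insert 407: h=7, bucket 7 nonempty → append to chain.
Insert 788: h=4, bucket 4 nonempty → append to chain.
Insert 867: h=3, bucket 3 empty → new chain.
Insert 956: h=4, bucket 4 nonempty → append to chain.
Insert 756: h=4, bucket 4 nonempty → append to chain.
Insert 223: h=7, bucket 7 nonempty → append to chain.
Final buckets:
0: _
1: _
2: 130
3: 867
4: 268 -> 788 -> 956 -> 756
5: _
6: _
7: 799 -> 407 -> 223

4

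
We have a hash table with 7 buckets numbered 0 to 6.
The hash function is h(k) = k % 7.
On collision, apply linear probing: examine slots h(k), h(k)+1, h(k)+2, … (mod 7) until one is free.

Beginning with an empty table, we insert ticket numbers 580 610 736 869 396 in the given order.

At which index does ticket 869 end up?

Insert 580: h=6, slot 6 empty => index 6.
Insert 610: h=1, slot 1 empty => index 1.
Insert 736: h=1, slot 1 occupied => index 2.
Insert 869: h=1, slots 1,2 occupied => index 3.
Insert 396: h=4, slot 4 empty => index 4.
Table: [∅, 610, 736, 869, 396, ∅, 580]

3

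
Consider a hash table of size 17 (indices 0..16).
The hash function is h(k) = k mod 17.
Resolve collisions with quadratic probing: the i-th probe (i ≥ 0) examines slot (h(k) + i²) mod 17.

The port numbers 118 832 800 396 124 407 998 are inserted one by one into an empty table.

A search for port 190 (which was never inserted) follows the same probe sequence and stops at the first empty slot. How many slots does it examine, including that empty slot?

2

Insert 118: h=16, slot 16 empty => index 16.
Insert 832: h=16, slot 16 occupied => index 0.
Insert 800: h=1, slot 1 empty => index 1.
Insert 396: h=5, slot 5 empty => index 5.
Insert 124: h=5, slot 5 occupied => index 6.
Insert 407: h=16, slots 16,0 occupied => index 3.
Insert 998: h=12, slot 12 empty => index 12.
Table: [832, 800, —, 407, —, 396, 124, —, —, —, —, —, 998, —, —, —, 118]
Lookup 190: h=3, probe 3,4 → slot 4 empty, not found.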